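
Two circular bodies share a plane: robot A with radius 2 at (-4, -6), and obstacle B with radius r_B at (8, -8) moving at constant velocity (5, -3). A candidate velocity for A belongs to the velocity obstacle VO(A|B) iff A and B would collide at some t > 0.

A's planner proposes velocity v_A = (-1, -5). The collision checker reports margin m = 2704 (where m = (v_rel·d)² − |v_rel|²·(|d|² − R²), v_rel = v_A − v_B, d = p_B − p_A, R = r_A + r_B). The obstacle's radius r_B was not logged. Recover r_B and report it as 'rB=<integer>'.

m = 2704
d = (12, -2);  v_rel = (-6, -2),  |v_rel|² = 40
v_rel×d = (-6)·(-2) − (-2)·(12) = 36
since m = R²·40 − 36²:  R² = (1296 + 2704) / 40 = 100
R = √100 = 10  ⇒  r_B = 10 − 2 = 8

rB=8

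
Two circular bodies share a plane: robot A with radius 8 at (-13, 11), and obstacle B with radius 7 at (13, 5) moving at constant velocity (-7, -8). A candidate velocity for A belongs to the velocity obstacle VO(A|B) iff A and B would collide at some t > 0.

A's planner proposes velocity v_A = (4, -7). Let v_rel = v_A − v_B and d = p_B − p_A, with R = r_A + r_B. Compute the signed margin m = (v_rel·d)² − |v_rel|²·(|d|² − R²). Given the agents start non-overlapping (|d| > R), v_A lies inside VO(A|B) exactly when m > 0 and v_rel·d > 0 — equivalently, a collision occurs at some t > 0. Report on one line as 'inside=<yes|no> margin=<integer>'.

d = (26, -6),  |d|² = 712;  R = 8+7 = 15,  c = 712−15² = 487
v_rel = (11, 1),  |v_rel|² = 122;  v_rel·d = (11)·(26) + (1)·(-6) = 280
122·t² − 560·t + 487 = 0  ⇒  m = 280² − 122·487 = 18986
m = 18986 > 0,  v_rel·d = 280 > 0  ⇒  inside

inside=yes margin=18986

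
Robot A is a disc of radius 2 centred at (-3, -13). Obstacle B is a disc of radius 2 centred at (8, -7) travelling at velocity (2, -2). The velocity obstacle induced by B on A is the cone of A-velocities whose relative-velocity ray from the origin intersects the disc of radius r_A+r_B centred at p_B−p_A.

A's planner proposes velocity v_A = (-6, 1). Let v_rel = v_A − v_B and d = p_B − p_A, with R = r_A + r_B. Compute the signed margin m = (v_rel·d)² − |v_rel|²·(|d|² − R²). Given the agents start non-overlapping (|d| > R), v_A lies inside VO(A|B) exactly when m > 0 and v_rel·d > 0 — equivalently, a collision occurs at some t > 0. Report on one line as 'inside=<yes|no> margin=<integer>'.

d = (11, 6),  |d|² = 157;  R = 2+2 = 4,  c = 157−4² = 141
v_rel = (-8, 3),  |v_rel|² = 73;  v_rel·d = (-8)·(11) + (3)·(6) = -70
73·t² + 140·t + 141 = 0  ⇒  m = (-70)² − 73·141 = -5393
m = -5393 < 0,  v_rel·d = -70 < 0  ⇒  outside

inside=no margin=-5393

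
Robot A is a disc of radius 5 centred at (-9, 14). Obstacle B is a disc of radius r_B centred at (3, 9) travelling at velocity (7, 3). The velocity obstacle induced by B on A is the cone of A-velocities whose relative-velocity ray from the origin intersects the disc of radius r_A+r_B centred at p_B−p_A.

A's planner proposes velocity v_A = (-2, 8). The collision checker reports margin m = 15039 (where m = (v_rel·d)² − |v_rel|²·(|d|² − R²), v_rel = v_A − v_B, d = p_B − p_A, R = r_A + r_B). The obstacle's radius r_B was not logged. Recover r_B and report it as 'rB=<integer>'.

m = 15039
d = (12, -5);  v_rel = (-9, 5),  |v_rel|² = 106
v_rel×d = (-9)·(-5) − (5)·(12) = -15
since m = R²·106 − (-15)²:  R² = (225 + 15039) / 106 = 144
R = √144 = 12  ⇒  r_B = 12 − 5 = 7

rB=7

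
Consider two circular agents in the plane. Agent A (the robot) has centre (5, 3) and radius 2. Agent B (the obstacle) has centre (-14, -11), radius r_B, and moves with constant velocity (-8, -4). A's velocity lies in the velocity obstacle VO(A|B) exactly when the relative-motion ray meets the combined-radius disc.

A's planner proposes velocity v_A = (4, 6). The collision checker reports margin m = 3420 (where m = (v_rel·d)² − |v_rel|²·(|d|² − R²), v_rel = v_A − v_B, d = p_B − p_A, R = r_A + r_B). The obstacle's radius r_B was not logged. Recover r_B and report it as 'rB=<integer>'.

m = 3420
d = (-19, -14);  v_rel = (12, 10),  |v_rel|² = 244
v_rel×d = (12)·(-14) − (10)·(-19) = 22
since m = R²·244 − 22²:  R² = (484 + 3420) / 244 = 16
R = √16 = 4  ⇒  r_B = 4 − 2 = 2

rB=2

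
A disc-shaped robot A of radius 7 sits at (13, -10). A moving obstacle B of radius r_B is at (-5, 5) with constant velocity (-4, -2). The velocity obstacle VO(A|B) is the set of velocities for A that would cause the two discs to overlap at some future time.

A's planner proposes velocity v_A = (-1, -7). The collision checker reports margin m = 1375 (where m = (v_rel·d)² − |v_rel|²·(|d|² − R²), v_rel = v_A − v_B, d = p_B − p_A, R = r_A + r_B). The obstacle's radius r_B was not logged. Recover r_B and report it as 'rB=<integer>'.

m = 1375
d = (-18, 15);  v_rel = (3, -5),  |v_rel|² = 34
v_rel×d = (3)·(15) − (-5)·(-18) = -45
since m = R²·34 − (-45)²:  R² = (2025 + 1375) / 34 = 100
R = √100 = 10  ⇒  r_B = 10 − 7 = 3

rB=3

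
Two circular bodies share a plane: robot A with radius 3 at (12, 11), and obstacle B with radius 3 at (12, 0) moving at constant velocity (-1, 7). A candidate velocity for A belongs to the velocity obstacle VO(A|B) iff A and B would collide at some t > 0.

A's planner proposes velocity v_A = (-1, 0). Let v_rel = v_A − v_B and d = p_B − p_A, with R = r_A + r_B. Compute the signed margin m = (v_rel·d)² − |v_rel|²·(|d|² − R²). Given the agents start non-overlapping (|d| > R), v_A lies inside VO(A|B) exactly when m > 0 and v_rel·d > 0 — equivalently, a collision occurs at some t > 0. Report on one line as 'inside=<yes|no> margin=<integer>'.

d = (0, -11),  |d|² = 121;  R = 3+3 = 6,  c = 121−6² = 85
v_rel = (0, -7),  |v_rel|² = 49;  v_rel·d = (0)·(0) + (-7)·(-11) = 77
49·t² − 154·t + 85 = 0  ⇒  m = 77² − 49·85 = 1764
m = 1764 > 0,  v_rel·d = 77 > 0  ⇒  inside

inside=yes margin=1764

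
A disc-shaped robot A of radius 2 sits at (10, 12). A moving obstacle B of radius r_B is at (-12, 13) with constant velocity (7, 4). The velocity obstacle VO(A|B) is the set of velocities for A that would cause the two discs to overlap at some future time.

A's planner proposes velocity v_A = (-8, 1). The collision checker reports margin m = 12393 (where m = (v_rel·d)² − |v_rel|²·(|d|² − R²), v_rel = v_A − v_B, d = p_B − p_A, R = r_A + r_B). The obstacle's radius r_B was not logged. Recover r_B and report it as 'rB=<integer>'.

m = 12393
d = (-22, 1);  v_rel = (-15, -3),  |v_rel|² = 234
v_rel×d = (-15)·(1) − (-3)·(-22) = -81
since m = R²·234 − (-81)²:  R² = (6561 + 12393) / 234 = 81
R = √81 = 9  ⇒  r_B = 9 − 2 = 7

rB=7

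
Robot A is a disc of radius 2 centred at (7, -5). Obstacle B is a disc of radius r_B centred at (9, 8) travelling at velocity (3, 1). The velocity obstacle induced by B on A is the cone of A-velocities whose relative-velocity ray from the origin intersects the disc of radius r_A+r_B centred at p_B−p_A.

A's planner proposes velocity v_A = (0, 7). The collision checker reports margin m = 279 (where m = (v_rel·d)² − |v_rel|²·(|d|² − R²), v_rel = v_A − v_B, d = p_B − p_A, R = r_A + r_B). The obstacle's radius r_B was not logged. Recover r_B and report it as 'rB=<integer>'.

m = 279
d = (2, 13);  v_rel = (-3, 6),  |v_rel|² = 45
v_rel×d = (-3)·(13) − (6)·(2) = -51
since m = R²·45 − (-51)²:  R² = (2601 + 279) / 45 = 64
R = √64 = 8  ⇒  r_B = 8 − 2 = 6

rB=6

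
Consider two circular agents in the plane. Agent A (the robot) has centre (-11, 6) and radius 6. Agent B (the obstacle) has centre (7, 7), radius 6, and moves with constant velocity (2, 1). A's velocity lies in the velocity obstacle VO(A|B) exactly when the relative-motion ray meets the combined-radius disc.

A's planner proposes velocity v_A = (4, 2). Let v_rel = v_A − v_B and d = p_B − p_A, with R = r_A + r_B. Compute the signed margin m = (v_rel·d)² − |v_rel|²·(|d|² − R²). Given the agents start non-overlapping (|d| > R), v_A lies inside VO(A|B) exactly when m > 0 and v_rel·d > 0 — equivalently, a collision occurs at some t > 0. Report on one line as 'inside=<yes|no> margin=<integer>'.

d = (18, 1),  |d|² = 325;  R = 6+6 = 12,  c = 325−12² = 181
v_rel = (2, 1),  |v_rel|² = 5;  v_rel·d = (2)·(18) + (1)·(1) = 37
5·t² − 74·t + 181 = 0  ⇒  m = 37² − 5·181 = 464
m = 464 > 0,  v_rel·d = 37 > 0  ⇒  inside

inside=yes margin=464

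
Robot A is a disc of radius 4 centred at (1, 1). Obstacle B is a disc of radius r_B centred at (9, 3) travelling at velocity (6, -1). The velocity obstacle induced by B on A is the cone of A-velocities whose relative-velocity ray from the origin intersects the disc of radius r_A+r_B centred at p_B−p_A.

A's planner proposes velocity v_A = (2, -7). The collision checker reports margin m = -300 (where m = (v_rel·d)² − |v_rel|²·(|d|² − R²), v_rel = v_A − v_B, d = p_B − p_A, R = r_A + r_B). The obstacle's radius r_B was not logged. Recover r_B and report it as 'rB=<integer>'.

m = -300
d = (8, 2);  v_rel = (-4, -6),  |v_rel|² = 52
v_rel×d = (-4)·(2) − (-6)·(8) = 40
since m = R²·52 − 40²:  R² = (1600 + -300) / 52 = 25
R = √25 = 5  ⇒  r_B = 5 − 4 = 1

rB=1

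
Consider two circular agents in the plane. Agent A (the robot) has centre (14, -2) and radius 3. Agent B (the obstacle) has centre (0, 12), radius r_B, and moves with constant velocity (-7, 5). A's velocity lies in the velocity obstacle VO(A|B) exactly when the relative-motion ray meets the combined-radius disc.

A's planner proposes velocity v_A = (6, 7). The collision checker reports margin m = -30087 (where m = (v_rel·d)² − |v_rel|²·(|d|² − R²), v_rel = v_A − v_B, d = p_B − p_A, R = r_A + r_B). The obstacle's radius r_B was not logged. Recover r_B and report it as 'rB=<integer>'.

m = -30087
d = (-14, 14);  v_rel = (13, 2),  |v_rel|² = 173
v_rel×d = (13)·(14) − (2)·(-14) = 210
since m = R²·173 − 210²:  R² = (44100 + -30087) / 173 = 81
R = √81 = 9  ⇒  r_B = 9 − 3 = 6

rB=6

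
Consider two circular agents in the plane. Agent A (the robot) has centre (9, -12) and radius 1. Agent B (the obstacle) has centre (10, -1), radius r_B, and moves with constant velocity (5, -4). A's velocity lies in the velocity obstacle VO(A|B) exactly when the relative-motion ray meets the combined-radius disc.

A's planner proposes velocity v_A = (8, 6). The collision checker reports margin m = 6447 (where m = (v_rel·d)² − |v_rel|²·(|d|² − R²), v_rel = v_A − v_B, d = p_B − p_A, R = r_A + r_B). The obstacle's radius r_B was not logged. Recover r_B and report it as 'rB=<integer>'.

m = 6447
d = (1, 11);  v_rel = (3, 10),  |v_rel|² = 109
v_rel×d = (3)·(11) − (10)·(1) = 23
since m = R²·109 − 23²:  R² = (529 + 6447) / 109 = 64
R = √64 = 8  ⇒  r_B = 8 − 1 = 7

rB=7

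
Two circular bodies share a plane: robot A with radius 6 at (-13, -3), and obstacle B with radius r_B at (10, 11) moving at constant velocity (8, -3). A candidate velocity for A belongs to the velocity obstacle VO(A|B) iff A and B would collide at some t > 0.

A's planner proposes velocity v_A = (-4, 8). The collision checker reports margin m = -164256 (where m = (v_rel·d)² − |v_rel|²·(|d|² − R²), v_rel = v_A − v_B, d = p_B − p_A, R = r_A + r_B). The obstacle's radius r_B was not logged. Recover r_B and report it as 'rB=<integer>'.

m = -164256
d = (23, 14);  v_rel = (-12, 11),  |v_rel|² = 265
v_rel×d = (-12)·(14) − (11)·(23) = -421
since m = R²·265 − (-421)²:  R² = (177241 + -164256) / 265 = 49
R = √49 = 7  ⇒  r_B = 7 − 6 = 1

rB=1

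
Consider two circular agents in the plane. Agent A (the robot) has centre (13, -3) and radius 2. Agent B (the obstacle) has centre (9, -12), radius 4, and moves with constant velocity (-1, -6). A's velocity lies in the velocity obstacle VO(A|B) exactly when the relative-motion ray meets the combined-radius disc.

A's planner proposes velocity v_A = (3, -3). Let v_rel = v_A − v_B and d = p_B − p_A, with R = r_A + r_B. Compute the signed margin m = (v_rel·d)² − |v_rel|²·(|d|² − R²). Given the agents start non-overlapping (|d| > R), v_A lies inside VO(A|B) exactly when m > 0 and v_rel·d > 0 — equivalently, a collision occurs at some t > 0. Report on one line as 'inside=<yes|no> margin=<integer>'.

d = (-4, -9),  |d|² = 97;  R = 2+4 = 6,  c = 97−6² = 61
v_rel = (4, 3),  |v_rel|² = 25;  v_rel·d = (4)·(-4) + (3)·(-9) = -43
25·t² + 86·t + 61 = 0  ⇒  m = (-43)² − 25·61 = 324
m = 324 > 0,  v_rel·d = -43 < 0  ⇒  outside

inside=no margin=324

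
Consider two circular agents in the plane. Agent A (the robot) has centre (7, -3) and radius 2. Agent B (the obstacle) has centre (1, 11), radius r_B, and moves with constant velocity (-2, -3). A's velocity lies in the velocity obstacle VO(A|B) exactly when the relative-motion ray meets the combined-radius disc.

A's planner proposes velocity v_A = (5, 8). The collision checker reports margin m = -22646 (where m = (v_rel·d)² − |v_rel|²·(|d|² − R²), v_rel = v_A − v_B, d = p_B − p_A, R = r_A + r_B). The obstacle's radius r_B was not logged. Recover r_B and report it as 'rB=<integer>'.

m = -22646
d = (-6, 14);  v_rel = (7, 11),  |v_rel|² = 170
v_rel×d = (7)·(14) − (11)·(-6) = 164
since m = R²·170 − 164²:  R² = (26896 + -22646) / 170 = 25
R = √25 = 5  ⇒  r_B = 5 − 2 = 3

rB=3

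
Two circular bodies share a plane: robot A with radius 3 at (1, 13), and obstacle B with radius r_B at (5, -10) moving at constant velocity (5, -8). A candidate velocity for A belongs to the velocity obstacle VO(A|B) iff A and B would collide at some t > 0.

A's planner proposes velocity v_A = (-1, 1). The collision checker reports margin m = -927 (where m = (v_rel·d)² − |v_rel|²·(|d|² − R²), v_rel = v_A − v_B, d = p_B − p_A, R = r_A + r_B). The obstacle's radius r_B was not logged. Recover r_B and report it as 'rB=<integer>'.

m = -927
d = (4, -23);  v_rel = (-6, 9),  |v_rel|² = 117
v_rel×d = (-6)·(-23) − (9)·(4) = 102
since m = R²·117 − 102²:  R² = (10404 + -927) / 117 = 81
R = √81 = 9  ⇒  r_B = 9 − 3 = 6

rB=6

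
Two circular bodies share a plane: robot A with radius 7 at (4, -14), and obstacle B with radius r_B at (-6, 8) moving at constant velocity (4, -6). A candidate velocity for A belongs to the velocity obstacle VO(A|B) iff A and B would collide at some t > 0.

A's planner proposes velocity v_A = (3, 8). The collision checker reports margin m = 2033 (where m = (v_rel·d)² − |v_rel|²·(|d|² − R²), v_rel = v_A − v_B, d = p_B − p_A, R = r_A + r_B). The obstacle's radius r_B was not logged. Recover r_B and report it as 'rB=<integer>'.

m = 2033
d = (-10, 22);  v_rel = (-1, 14),  |v_rel|² = 197
v_rel×d = (-1)·(22) − (14)·(-10) = 118
since m = R²·197 − 118²:  R² = (13924 + 2033) / 197 = 81
R = √81 = 9  ⇒  r_B = 9 − 7 = 2

rB=2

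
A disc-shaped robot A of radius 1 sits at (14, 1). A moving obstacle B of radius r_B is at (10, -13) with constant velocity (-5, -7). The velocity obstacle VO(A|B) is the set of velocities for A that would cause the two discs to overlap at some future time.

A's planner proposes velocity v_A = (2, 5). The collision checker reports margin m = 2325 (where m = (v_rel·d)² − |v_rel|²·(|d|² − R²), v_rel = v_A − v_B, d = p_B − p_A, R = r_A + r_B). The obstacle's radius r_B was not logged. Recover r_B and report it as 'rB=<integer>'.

m = 2325
d = (-4, -14);  v_rel = (7, 12),  |v_rel|² = 193
v_rel×d = (7)·(-14) − (12)·(-4) = -50
since m = R²·193 − (-50)²:  R² = (2500 + 2325) / 193 = 25
R = √25 = 5  ⇒  r_B = 5 − 1 = 4

rB=4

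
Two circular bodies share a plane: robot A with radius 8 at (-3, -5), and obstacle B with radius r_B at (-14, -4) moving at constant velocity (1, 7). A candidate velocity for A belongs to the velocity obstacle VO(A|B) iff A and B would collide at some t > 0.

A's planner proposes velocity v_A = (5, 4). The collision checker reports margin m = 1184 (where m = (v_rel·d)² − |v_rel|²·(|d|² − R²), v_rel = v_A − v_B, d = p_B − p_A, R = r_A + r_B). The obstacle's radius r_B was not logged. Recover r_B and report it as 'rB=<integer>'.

m = 1184
d = (-11, 1);  v_rel = (4, -3),  |v_rel|² = 25
v_rel×d = (4)·(1) − (-3)·(-11) = -29
since m = R²·25 − (-29)²:  R² = (841 + 1184) / 25 = 81
R = √81 = 9  ⇒  r_B = 9 − 8 = 1

rB=1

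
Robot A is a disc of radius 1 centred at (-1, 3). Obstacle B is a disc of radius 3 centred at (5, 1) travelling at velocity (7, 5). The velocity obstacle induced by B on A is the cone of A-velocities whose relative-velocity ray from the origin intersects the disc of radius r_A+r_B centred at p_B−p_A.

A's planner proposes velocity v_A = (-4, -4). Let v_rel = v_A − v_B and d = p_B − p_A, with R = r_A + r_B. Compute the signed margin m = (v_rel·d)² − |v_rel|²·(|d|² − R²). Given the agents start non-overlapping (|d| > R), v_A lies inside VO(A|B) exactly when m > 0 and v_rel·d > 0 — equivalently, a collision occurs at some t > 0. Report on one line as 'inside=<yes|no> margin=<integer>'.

d = (6, -2),  |d|² = 40;  R = 1+3 = 4,  c = 40−4² = 24
v_rel = (-11, -9),  |v_rel|² = 202;  v_rel·d = (-11)·(6) + (-9)·(-2) = -48
202·t² + 96·t + 24 = 0  ⇒  m = (-48)² − 202·24 = -2544
m = -2544 < 0,  v_rel·d = -48 < 0  ⇒  outside

inside=no margin=-2544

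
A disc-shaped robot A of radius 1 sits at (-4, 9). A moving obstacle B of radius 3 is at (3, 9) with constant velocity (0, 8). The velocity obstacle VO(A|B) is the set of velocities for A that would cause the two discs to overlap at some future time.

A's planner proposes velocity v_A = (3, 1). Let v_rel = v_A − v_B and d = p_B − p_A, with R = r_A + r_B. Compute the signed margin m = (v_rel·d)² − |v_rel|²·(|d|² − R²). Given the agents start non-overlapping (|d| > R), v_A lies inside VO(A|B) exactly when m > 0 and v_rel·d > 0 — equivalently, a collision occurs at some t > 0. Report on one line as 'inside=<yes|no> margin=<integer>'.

d = (7, 0),  |d|² = 49;  R = 1+3 = 4,  c = 49−4² = 33
v_rel = (3, -7),  |v_rel|² = 58;  v_rel·d = (3)·(7) + (-7)·(0) = 21
58·t² − 42·t + 33 = 0  ⇒  m = 21² − 58·33 = -1473
m = -1473 < 0,  v_rel·d = 21 > 0  ⇒  outside

inside=no margin=-1473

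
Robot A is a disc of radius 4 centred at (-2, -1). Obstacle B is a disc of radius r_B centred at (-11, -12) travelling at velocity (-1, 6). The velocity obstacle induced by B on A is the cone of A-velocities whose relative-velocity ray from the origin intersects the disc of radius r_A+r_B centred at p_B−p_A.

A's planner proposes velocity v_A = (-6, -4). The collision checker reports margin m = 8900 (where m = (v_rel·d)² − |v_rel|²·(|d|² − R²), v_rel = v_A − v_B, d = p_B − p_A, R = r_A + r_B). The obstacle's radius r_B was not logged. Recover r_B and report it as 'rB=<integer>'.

m = 8900
d = (-9, -11);  v_rel = (-5, -10),  |v_rel|² = 125
v_rel×d = (-5)·(-11) − (-10)·(-9) = -35
since m = R²·125 − (-35)²:  R² = (1225 + 8900) / 125 = 81
R = √81 = 9  ⇒  r_B = 9 − 4 = 5

rB=5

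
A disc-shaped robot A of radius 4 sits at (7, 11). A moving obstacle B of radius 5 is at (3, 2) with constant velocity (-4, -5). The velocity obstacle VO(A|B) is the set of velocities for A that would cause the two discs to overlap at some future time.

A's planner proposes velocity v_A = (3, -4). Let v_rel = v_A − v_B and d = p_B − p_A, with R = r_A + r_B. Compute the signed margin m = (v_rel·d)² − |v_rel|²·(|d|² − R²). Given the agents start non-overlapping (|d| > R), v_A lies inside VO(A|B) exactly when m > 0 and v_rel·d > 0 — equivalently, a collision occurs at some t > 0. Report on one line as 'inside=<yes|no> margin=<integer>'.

d = (-4, -9),  |d|² = 97;  R = 4+5 = 9,  c = 97−9² = 16
v_rel = (7, 1),  |v_rel|² = 50;  v_rel·d = (7)·(-4) + (1)·(-9) = -37
50·t² + 74·t + 16 = 0  ⇒  m = (-37)² − 50·16 = 569
m = 569 > 0,  v_rel·d = -37 < 0  ⇒  outside

inside=no margin=569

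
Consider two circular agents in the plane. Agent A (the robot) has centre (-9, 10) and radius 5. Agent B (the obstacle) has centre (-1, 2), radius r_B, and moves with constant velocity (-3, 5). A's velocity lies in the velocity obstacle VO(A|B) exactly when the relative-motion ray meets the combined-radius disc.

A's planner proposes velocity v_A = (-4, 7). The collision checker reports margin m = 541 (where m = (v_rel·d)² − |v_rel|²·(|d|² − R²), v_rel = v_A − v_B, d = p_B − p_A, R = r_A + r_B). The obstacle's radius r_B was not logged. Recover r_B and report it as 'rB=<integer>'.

m = 541
d = (8, -8);  v_rel = (-1, 2),  |v_rel|² = 5
v_rel×d = (-1)·(-8) − (2)·(8) = -8
since m = R²·5 − (-8)²:  R² = (64 + 541) / 5 = 121
R = √121 = 11  ⇒  r_B = 11 − 5 = 6

rB=6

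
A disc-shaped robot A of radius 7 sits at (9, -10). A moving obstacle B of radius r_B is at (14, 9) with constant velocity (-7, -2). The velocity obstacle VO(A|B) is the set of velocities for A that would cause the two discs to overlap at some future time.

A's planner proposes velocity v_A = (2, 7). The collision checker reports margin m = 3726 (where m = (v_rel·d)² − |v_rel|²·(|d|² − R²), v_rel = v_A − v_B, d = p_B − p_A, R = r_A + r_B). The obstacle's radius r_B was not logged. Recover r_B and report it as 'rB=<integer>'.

m = 3726
d = (5, 19);  v_rel = (9, 9),  |v_rel|² = 162
v_rel×d = (9)·(19) − (9)·(5) = 126
since m = R²·162 − 126²:  R² = (15876 + 3726) / 162 = 121
R = √121 = 11  ⇒  r_B = 11 − 7 = 4

rB=4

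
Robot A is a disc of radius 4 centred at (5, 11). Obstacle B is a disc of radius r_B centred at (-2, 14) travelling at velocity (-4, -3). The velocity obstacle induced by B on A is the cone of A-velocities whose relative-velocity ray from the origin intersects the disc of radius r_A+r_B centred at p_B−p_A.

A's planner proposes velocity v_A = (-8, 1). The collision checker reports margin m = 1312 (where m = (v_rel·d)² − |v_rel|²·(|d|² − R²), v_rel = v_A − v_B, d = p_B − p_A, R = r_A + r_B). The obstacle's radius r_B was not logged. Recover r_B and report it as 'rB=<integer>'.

m = 1312
d = (-7, 3);  v_rel = (-4, 4),  |v_rel|² = 32
v_rel×d = (-4)·(3) − (4)·(-7) = 16
since m = R²·32 − 16²:  R² = (256 + 1312) / 32 = 49
R = √49 = 7  ⇒  r_B = 7 − 4 = 3

rB=3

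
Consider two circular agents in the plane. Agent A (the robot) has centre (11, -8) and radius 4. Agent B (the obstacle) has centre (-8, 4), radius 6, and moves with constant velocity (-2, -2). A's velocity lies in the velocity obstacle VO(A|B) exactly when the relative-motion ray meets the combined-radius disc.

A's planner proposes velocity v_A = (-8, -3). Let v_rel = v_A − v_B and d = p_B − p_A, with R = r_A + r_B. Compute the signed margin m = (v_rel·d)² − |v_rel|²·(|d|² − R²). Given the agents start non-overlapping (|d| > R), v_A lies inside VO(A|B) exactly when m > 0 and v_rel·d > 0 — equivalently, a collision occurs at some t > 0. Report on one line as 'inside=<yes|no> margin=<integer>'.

d = (-19, 12),  |d|² = 505;  R = 4+6 = 10,  c = 505−10² = 405
v_rel = (-6, -1),  |v_rel|² = 37;  v_rel·d = (-6)·(-19) + (-1)·(12) = 102
37·t² − 204·t + 405 = 0  ⇒  m = 102² − 37·405 = -4581
m = -4581 < 0,  v_rel·d = 102 > 0  ⇒  outside

inside=no margin=-4581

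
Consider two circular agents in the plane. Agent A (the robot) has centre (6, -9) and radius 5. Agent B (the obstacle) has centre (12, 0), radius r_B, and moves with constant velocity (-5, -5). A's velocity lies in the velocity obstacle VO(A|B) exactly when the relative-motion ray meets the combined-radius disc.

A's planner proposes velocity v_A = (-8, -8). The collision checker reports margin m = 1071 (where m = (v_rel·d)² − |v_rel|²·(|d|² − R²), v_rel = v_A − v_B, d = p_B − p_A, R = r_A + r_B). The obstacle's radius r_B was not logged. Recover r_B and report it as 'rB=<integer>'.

m = 1071
d = (6, 9);  v_rel = (-3, -3),  |v_rel|² = 18
v_rel×d = (-3)·(9) − (-3)·(6) = -9
since m = R²·18 − (-9)²:  R² = (81 + 1071) / 18 = 64
R = √64 = 8  ⇒  r_B = 8 − 5 = 3

rB=3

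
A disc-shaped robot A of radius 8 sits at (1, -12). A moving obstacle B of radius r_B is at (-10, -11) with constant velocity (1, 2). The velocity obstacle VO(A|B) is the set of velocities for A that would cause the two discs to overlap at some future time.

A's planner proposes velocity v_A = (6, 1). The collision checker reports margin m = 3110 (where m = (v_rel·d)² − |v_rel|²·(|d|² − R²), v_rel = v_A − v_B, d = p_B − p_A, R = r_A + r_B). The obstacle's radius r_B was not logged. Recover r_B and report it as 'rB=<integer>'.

m = 3110
d = (-11, 1);  v_rel = (5, -1),  |v_rel|² = 26
v_rel×d = (5)·(1) − (-1)·(-11) = -6
since m = R²·26 − (-6)²:  R² = (36 + 3110) / 26 = 121
R = √121 = 11  ⇒  r_B = 11 − 8 = 3

rB=3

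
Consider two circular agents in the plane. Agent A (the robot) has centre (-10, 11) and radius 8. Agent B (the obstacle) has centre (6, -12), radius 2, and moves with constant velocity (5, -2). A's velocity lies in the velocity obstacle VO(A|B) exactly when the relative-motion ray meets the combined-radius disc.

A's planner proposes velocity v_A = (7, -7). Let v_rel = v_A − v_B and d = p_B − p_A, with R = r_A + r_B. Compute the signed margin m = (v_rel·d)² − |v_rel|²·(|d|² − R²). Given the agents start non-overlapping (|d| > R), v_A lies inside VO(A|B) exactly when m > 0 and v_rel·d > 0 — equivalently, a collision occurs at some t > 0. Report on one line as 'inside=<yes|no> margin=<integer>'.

d = (16, -23),  |d|² = 785;  R = 8+2 = 10,  c = 785−10² = 685
v_rel = (2, -5),  |v_rel|² = 29;  v_rel·d = (2)·(16) + (-5)·(-23) = 147
29·t² − 294·t + 685 = 0  ⇒  m = 147² − 29·685 = 1744
m = 1744 > 0,  v_rel·d = 147 > 0  ⇒  inside

inside=yes margin=1744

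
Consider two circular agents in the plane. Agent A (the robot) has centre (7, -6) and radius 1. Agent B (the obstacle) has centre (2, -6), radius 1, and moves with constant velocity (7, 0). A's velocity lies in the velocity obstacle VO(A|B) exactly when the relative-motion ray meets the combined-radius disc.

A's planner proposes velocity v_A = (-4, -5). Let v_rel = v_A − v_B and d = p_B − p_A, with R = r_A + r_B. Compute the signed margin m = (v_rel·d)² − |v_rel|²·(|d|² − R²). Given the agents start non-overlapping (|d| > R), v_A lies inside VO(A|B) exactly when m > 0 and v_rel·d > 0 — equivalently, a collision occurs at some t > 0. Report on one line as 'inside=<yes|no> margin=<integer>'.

d = (-5, 0),  |d|² = 25;  R = 1+1 = 2,  c = 25−2² = 21
v_rel = (-11, -5),  |v_rel|² = 146;  v_rel·d = (-11)·(-5) + (-5)·(0) = 55
146·t² − 110·t + 21 = 0  ⇒  m = 55² − 146·21 = -41
m = -41 < 0,  v_rel·d = 55 > 0  ⇒  outside

inside=no margin=-41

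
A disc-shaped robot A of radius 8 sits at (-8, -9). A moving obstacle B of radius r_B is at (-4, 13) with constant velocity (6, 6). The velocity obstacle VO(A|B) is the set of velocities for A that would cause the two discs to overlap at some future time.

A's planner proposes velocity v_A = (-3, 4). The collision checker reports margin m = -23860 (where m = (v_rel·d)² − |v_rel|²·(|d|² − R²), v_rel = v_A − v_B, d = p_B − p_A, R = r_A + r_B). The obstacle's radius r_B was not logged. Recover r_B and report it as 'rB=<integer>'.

m = -23860
d = (4, 22);  v_rel = (-9, -2),  |v_rel|² = 85
v_rel×d = (-9)·(22) − (-2)·(4) = -190
since m = R²·85 − (-190)²:  R² = (36100 + -23860) / 85 = 144
R = √144 = 12  ⇒  r_B = 12 − 8 = 4

rB=4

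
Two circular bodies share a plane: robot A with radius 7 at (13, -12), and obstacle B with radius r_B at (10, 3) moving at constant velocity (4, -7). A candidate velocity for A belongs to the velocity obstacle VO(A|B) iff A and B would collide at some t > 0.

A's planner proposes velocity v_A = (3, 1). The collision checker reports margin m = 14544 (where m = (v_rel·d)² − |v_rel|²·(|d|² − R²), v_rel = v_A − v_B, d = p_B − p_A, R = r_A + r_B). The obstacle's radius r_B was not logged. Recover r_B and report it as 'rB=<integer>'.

m = 14544
d = (-3, 15);  v_rel = (-1, 8),  |v_rel|² = 65
v_rel×d = (-1)·(15) − (8)·(-3) = 9
since m = R²·65 − 9²:  R² = (81 + 14544) / 65 = 225
R = √225 = 15  ⇒  r_B = 15 − 7 = 8

rB=8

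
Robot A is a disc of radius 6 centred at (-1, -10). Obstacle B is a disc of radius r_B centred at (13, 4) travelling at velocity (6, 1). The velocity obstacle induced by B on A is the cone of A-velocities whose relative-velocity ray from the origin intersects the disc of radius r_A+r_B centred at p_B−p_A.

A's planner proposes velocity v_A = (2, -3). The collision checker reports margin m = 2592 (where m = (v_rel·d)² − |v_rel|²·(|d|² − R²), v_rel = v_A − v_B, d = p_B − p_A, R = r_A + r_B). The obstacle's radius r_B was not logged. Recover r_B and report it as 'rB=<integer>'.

m = 2592
d = (14, 14);  v_rel = (-4, -4),  |v_rel|² = 32
v_rel×d = (-4)·(14) − (-4)·(14) = 0
since m = R²·32 − 0²:  R² = (0 + 2592) / 32 = 81
R = √81 = 9  ⇒  r_B = 9 − 6 = 3

rB=3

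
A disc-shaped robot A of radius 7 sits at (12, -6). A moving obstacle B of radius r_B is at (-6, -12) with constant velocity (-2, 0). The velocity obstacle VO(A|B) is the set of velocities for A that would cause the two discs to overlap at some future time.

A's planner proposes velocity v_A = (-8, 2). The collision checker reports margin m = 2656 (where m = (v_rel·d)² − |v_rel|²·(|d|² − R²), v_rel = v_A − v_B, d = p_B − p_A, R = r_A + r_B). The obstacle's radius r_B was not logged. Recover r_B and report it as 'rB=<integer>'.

m = 2656
d = (-18, -6);  v_rel = (-6, 2),  |v_rel|² = 40
v_rel×d = (-6)·(-6) − (2)·(-18) = 72
since m = R²·40 − 72²:  R² = (5184 + 2656) / 40 = 196
R = √196 = 14  ⇒  r_B = 14 − 7 = 7

rB=7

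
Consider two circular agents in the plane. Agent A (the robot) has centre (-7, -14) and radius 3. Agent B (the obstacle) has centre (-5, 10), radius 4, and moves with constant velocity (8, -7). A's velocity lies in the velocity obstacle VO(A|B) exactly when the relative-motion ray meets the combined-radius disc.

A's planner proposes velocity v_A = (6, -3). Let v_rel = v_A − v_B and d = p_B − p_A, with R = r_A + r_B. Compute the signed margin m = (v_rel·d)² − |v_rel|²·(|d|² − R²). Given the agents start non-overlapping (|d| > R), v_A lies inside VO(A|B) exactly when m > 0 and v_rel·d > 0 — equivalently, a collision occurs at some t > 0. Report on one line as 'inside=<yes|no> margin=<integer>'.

d = (2, 24),  |d|² = 580;  R = 3+4 = 7,  c = 580−7² = 531
v_rel = (-2, 4),  |v_rel|² = 20;  v_rel·d = (-2)·(2) + (4)·(24) = 92
20·t² − 184·t + 531 = 0  ⇒  m = 92² − 20·531 = -2156
m = -2156 < 0,  v_rel·d = 92 > 0  ⇒  outside

inside=no margin=-2156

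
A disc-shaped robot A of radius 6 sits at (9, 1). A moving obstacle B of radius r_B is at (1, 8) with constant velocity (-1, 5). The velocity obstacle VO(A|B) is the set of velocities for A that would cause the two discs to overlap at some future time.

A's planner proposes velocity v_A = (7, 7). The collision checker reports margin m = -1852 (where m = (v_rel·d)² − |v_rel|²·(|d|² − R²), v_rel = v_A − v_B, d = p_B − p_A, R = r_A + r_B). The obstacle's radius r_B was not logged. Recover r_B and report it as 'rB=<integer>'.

m = -1852
d = (-8, 7);  v_rel = (8, 2),  |v_rel|² = 68
v_rel×d = (8)·(7) − (2)·(-8) = 72
since m = R²·68 − 72²:  R² = (5184 + -1852) / 68 = 49
R = √49 = 7  ⇒  r_B = 7 − 6 = 1

rB=1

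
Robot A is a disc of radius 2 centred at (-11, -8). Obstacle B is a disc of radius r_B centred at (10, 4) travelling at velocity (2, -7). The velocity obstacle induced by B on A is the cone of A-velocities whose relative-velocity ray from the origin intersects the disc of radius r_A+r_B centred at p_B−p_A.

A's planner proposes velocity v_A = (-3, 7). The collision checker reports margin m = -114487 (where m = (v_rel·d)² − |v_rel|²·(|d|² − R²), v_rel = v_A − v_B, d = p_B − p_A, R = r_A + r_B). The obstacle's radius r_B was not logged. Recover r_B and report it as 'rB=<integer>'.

m = -114487
d = (21, 12);  v_rel = (-5, 14),  |v_rel|² = 221
v_rel×d = (-5)·(12) − (14)·(21) = -354
since m = R²·221 − (-354)²:  R² = (125316 + -114487) / 221 = 49
R = √49 = 7  ⇒  r_B = 7 − 2 = 5

rB=5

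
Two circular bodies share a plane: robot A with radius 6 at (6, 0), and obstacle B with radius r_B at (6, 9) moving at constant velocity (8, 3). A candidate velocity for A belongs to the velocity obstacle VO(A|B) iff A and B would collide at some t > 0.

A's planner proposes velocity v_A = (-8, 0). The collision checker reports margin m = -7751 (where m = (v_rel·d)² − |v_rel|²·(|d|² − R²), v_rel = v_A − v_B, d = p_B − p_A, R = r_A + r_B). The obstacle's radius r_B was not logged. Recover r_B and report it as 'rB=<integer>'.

m = -7751
d = (0, 9);  v_rel = (-16, -3),  |v_rel|² = 265
v_rel×d = (-16)·(9) − (-3)·(0) = -144
since m = R²·265 − (-144)²:  R² = (20736 + -7751) / 265 = 49
R = √49 = 7  ⇒  r_B = 7 − 6 = 1

rB=1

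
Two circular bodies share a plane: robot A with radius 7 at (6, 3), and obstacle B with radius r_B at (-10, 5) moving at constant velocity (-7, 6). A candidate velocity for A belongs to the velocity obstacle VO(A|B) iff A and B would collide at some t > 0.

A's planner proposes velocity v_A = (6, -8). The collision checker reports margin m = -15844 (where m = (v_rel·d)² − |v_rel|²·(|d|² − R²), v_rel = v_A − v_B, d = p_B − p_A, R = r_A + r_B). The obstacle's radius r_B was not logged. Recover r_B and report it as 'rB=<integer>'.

m = -15844
d = (-16, 2);  v_rel = (13, -14),  |v_rel|² = 365
v_rel×d = (13)·(2) − (-14)·(-16) = -198
since m = R²·365 − (-198)²:  R² = (39204 + -15844) / 365 = 64
R = √64 = 8  ⇒  r_B = 8 − 7 = 1

rB=1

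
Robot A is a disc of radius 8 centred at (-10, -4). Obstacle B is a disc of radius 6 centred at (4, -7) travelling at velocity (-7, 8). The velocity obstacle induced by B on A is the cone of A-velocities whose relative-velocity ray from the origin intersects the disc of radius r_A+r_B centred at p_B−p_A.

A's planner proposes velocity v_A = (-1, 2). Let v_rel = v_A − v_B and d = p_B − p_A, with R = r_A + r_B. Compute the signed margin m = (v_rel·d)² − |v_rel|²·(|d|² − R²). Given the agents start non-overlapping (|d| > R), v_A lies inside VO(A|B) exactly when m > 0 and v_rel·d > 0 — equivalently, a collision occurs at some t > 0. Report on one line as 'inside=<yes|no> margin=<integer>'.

d = (14, -3),  |d|² = 205;  R = 8+6 = 14,  c = 205−14² = 9
v_rel = (6, -6),  |v_rel|² = 72;  v_rel·d = (6)·(14) + (-6)·(-3) = 102
72·t² − 204·t + 9 = 0  ⇒  m = 102² − 72·9 = 9756
m = 9756 > 0,  v_rel·d = 102 > 0  ⇒  inside

inside=yes margin=9756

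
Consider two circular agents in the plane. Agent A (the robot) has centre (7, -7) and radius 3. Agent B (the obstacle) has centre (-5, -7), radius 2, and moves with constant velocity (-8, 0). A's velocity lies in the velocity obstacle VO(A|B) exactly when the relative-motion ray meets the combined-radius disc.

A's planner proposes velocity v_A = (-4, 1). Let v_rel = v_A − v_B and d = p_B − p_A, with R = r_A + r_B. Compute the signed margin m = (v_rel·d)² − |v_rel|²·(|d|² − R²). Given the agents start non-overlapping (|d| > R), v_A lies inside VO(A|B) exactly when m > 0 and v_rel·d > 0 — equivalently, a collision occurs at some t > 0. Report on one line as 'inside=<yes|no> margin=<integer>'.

d = (-12, 0),  |d|² = 144;  R = 3+2 = 5,  c = 144−5² = 119
v_rel = (4, 1),  |v_rel|² = 17;  v_rel·d = (4)·(-12) + (1)·(0) = -48
17·t² + 96·t + 119 = 0  ⇒  m = (-48)² − 17·119 = 281
m = 281 > 0,  v_rel·d = -48 < 0  ⇒  outside

inside=no margin=281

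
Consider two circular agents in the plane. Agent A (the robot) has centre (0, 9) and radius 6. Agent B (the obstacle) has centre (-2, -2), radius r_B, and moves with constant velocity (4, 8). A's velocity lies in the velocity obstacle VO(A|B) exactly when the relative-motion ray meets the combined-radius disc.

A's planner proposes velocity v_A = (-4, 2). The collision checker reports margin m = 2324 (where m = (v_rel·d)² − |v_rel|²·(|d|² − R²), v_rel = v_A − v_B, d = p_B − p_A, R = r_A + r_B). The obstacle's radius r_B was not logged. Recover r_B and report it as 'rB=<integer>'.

m = 2324
d = (-2, -11);  v_rel = (-8, -6),  |v_rel|² = 100
v_rel×d = (-8)·(-11) − (-6)·(-2) = 76
since m = R²·100 − 76²:  R² = (5776 + 2324) / 100 = 81
R = √81 = 9  ⇒  r_B = 9 − 6 = 3

rB=3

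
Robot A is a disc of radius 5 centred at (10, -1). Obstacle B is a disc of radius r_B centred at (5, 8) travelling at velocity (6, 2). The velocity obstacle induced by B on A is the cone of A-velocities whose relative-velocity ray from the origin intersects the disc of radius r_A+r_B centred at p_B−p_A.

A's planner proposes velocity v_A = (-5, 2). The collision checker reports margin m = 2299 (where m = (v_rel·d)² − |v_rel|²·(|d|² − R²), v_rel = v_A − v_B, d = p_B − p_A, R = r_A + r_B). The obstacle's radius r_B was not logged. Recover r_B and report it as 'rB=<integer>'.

m = 2299
d = (-5, 9);  v_rel = (-11, 0),  |v_rel|² = 121
v_rel×d = (-11)·(9) − (0)·(-5) = -99
since m = R²·121 − (-99)²:  R² = (9801 + 2299) / 121 = 100
R = √100 = 10  ⇒  r_B = 10 − 5 = 5

rB=5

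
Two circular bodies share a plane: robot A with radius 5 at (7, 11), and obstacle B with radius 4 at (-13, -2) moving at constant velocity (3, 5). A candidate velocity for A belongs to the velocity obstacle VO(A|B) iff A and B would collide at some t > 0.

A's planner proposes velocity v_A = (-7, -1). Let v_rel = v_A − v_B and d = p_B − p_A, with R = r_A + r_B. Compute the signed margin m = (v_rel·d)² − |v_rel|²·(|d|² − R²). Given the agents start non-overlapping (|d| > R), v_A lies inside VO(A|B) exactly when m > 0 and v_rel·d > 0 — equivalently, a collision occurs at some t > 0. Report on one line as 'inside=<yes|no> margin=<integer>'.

d = (-20, -13),  |d|² = 569;  R = 5+4 = 9,  c = 569−9² = 488
v_rel = (-10, -6),  |v_rel|² = 136;  v_rel·d = (-10)·(-20) + (-6)·(-13) = 278
136·t² − 556·t + 488 = 0  ⇒  m = 278² − 136·488 = 10916
m = 10916 > 0,  v_rel·d = 278 > 0  ⇒  inside

inside=yes margin=10916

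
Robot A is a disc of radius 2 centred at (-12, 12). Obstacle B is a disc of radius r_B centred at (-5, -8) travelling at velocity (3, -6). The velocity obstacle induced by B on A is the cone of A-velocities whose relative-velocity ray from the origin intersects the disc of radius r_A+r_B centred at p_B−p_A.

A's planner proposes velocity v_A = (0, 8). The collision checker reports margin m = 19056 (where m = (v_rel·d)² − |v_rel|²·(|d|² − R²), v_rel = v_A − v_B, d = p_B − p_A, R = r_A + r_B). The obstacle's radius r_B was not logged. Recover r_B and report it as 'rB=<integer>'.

m = 19056
d = (7, -20);  v_rel = (-3, 14),  |v_rel|² = 205
v_rel×d = (-3)·(-20) − (14)·(7) = -38
since m = R²·205 − (-38)²:  R² = (1444 + 19056) / 205 = 100
R = √100 = 10  ⇒  r_B = 10 − 2 = 8

rB=8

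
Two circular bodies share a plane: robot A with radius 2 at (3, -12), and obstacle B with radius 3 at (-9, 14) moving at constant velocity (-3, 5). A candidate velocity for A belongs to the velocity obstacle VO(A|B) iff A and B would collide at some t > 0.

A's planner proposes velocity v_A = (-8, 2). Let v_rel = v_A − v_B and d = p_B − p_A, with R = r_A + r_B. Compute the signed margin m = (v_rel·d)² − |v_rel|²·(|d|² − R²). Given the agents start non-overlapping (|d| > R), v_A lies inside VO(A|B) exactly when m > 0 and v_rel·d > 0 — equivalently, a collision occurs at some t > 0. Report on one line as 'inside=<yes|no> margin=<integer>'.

d = (-12, 26),  |d|² = 820;  R = 2+3 = 5,  c = 820−5² = 795
v_rel = (-5, -3),  |v_rel|² = 34;  v_rel·d = (-5)·(-12) + (-3)·(26) = -18
34·t² + 36·t + 795 = 0  ⇒  m = (-18)² − 34·795 = -26706
m = -26706 < 0,  v_rel·d = -18 < 0  ⇒  outside

inside=no margin=-26706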